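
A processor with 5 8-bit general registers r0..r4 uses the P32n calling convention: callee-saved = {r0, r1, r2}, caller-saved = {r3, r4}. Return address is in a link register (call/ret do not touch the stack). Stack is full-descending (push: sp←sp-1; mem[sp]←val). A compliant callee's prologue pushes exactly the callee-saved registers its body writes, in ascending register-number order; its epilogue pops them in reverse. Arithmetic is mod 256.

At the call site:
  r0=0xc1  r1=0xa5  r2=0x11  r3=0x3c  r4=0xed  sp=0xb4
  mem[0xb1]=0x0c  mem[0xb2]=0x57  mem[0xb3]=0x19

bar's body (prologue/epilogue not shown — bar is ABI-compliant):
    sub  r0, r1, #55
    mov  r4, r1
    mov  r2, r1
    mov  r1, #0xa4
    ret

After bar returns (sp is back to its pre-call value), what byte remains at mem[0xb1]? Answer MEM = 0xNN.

MEM = 0x11

prologue: push r0 → mem[0xb3]=0xc1, sp=0xb3
prologue: push r1 → mem[0xb2]=0xa5, sp=0xb2
prologue: push r2 → mem[0xb1]=0x11, sp=0xb1
body[0] sub  r0, r1, #55 → r0=0x6e
body[1] mov  r4, r1 → r4=0xa5
body[2] mov  r2, r1 → r2=0xa5
body[3] mov  r1, #0xa4 → r1=0xa4
epilogue: pop r2=0x11, sp=0xb2
epilogue: pop r1=0xa5, sp=0xb3
epilogue: pop r0=0xc1, sp=0xb4
prologue pushed ['r0', 'r1', 'r2'] at ['0xb3', '0xb2', '0xb1']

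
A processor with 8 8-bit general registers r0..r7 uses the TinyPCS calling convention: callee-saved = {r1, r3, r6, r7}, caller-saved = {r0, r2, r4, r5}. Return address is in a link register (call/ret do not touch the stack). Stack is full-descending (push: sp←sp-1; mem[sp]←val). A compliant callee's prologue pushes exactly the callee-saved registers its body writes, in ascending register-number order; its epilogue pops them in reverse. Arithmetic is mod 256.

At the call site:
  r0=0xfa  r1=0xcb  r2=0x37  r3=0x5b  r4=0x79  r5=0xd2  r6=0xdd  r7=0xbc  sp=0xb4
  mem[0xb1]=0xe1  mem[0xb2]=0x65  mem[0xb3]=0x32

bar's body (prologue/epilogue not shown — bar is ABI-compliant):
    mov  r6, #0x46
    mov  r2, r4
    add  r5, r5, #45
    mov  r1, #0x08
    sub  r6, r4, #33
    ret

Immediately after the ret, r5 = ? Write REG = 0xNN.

REG = 0xff

prologue: push r1 → mem[0xb3]=0xcb, sp=0xb3
prologue: push r6 → mem[0xb2]=0xdd, sp=0xb2
body[0] mov  r6, #0x46 → r6=0x46
body[1] mov  r2, r4 → r2=0x79
body[2] add  r5, r5, #45 → r5=0xff
body[3] mov  r1, #0x08 → r1=0x08
body[4] sub  r6, r4, #33 → r6=0x58
epilogue: pop r6=0xdd, sp=0xb3
epilogue: pop r1=0xcb, sp=0xb4
r5 is caller-saved → body value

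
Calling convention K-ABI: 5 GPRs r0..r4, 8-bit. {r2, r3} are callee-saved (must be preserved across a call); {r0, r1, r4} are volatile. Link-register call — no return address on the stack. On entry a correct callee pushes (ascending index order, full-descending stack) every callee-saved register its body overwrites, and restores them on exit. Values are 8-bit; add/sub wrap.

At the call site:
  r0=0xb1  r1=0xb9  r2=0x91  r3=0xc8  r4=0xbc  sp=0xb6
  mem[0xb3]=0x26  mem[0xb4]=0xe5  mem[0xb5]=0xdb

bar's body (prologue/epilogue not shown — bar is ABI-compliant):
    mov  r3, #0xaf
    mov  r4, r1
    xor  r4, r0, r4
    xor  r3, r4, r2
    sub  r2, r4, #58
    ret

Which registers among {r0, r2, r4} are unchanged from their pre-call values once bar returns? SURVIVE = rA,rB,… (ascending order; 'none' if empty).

prologue: push r2 -> mem[0xb5]=0x91, sp=0xb5
prologue: push r3 -> mem[0xb4]=0xc8, sp=0xb4
body[0] mov  r3, #0xaf -> r3=0xaf
body[1] mov  r4, r1 -> r4=0xb9
body[2] xor  r4, r0, r4 -> r4=0x08
body[3] xor  r3, r4, r2 -> r3=0x99
body[4] sub  r2, r4, #58 -> r2=0xce
epilogue: pop r3=0xc8, sp=0xb5
epilogue: pop r2=0x91, sp=0xb6
r0: caller-saved, written=False
r2: callee-saved, written=True
r4: caller-saved, written=True

SURVIVE = r0,r2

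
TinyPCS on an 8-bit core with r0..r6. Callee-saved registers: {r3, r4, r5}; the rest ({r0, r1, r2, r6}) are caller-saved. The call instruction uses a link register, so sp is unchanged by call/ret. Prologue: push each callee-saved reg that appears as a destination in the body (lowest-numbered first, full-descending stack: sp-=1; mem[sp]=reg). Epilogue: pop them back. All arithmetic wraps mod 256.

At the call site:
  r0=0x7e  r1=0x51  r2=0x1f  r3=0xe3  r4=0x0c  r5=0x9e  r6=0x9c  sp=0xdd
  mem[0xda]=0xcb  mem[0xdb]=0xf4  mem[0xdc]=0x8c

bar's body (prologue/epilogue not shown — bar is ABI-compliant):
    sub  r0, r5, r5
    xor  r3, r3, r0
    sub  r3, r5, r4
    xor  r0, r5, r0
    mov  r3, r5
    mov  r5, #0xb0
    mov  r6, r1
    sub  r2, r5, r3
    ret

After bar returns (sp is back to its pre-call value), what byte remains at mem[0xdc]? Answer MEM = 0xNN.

MEM = 0xe3

prologue: push r3 → mem[0xdc]=0xe3, sp=0xdc
prologue: push r5 → mem[0xdb]=0x9e, sp=0xdb
body[0] sub  r0, r5, r5 → r0=0x00
body[1] xor  r3, r3, r0 → r3=0xe3
body[2] sub  r3, r5, r4 → r3=0x92
body[3] xor  r0, r5, r0 → r0=0x9e
body[4] mov  r3, r5 → r3=0x9e
body[5] mov  r5, #0xb0 → r5=0xb0
body[6] mov  r6, r1 → r6=0x51
body[7] sub  r2, r5, r3 → r2=0x12
epilogue: pop r5=0x9e, sp=0xdc
epilogue: pop r3=0xe3, sp=0xdd
prologue pushed ['r3', 'r5'] at ['0xdc', '0xdb']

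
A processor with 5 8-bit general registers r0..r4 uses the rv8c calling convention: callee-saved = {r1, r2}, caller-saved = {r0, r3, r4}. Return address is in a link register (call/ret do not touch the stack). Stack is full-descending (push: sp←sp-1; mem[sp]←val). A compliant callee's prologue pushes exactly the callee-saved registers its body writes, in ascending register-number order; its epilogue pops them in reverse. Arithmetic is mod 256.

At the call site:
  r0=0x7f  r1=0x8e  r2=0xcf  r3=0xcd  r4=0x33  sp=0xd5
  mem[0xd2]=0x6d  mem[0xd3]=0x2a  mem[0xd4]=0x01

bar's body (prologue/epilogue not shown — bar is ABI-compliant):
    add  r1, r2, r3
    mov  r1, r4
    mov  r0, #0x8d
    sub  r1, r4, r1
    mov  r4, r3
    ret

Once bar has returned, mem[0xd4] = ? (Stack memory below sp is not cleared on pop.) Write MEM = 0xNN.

prologue: push r1 -> mem[0xd4]=0x8e, sp=0xd4
body[0] add  r1, r2, r3 -> r1=0x9c
body[1] mov  r1, r4 -> r1=0x33
body[2] mov  r0, #0x8d -> r0=0x8d
body[3] sub  r1, r4, r1 -> r1=0x00
body[4] mov  r4, r3 -> r4=0xcd
epilogue: pop r1=0x8e, sp=0xd5
prologue pushed ['r1'] at ['0xd4']

MEM = 0x8e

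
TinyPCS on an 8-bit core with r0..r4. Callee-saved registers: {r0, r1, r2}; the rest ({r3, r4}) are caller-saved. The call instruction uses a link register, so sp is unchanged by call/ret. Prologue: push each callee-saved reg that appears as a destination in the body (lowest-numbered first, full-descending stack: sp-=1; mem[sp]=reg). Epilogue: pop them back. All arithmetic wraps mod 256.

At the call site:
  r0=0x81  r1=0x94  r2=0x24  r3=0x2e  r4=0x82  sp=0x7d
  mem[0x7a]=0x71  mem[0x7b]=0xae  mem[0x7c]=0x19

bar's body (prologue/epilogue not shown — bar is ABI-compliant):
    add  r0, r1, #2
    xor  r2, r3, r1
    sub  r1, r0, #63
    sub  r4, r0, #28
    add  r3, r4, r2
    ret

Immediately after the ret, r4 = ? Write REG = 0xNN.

REG = 0x7a

prologue: push r0 → mem[0x7c]=0x81, sp=0x7c
prologue: push r1 → mem[0x7b]=0x94, sp=0x7b
prologue: push r2 → mem[0x7a]=0x24, sp=0x7a
body[0] add  r0, r1, #2 → r0=0x96
body[1] xor  r2, r3, r1 → r2=0xba
body[2] sub  r1, r0, #63 → r1=0x57
body[3] sub  r4, r0, #28 → r4=0x7a
body[4] add  r3, r4, r2 → r3=0x34
epilogue: pop r2=0x24, sp=0x7b
epilogue: pop r1=0x94, sp=0x7c
epilogue: pop r0=0x81, sp=0x7d
r4 is caller-saved → body value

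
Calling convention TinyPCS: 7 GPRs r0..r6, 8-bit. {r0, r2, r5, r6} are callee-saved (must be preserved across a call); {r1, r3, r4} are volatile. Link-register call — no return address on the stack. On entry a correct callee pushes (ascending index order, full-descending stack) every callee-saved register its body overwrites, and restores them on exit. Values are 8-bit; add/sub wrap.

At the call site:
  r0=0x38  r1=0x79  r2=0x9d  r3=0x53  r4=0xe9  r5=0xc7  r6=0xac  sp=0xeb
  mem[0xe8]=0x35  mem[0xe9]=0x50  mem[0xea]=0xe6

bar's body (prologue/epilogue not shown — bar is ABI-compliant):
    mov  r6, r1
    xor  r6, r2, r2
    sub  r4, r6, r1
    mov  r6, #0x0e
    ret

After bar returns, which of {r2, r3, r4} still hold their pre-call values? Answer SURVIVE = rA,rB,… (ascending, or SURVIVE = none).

prologue: push r6 -> mem[0xea]=0xac, sp=0xea
body[0] mov  r6, r1 -> r6=0x79
body[1] xor  r6, r2, r2 -> r6=0x00
body[2] sub  r4, r6, r1 -> r4=0x87
body[3] mov  r6, #0x0e -> r6=0x0e
epilogue: pop r6=0xac, sp=0xeb
r2: callee-saved, written=False
r3: caller-saved, written=False
r4: caller-saved, written=True

SURVIVE = r2,r3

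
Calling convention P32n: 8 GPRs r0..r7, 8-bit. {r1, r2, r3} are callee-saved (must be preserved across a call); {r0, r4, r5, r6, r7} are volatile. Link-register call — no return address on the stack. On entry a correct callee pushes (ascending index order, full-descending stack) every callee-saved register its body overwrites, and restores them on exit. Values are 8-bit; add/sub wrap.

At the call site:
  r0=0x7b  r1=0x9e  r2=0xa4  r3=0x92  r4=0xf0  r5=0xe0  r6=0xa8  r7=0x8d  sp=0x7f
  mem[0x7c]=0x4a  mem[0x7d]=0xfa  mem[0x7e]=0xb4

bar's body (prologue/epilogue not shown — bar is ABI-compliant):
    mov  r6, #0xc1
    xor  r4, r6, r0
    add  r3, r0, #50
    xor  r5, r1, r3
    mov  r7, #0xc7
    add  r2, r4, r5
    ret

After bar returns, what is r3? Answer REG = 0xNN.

prologue: push r2 → mem[0x7e]=0xa4, sp=0x7e
prologue: push r3 → mem[0x7d]=0x92, sp=0x7d
body[0] mov  r6, #0xc1 → r6=0xc1
body[1] xor  r4, r6, r0 → r4=0xba
body[2] add  r3, r0, #50 → r3=0xad
body[3] xor  r5, r1, r3 → r5=0x33
body[4] mov  r7, #0xc7 → r7=0xc7
body[5] add  r2, r4, r5 → r2=0xed
epilogue: pop r3=0x92, sp=0x7e
epilogue: pop r2=0xa4, sp=0x7f
r3 is callee-saved → restored

REG = 0x92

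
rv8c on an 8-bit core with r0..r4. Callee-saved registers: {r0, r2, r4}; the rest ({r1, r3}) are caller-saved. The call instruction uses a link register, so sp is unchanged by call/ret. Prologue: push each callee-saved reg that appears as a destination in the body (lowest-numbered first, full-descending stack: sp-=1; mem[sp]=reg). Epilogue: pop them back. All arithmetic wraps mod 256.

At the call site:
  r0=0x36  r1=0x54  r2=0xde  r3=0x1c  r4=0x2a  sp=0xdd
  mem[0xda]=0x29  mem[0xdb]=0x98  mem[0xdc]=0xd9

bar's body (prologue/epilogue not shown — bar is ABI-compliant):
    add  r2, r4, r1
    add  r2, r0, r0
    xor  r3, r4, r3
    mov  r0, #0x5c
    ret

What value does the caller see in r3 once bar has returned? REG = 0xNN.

REG = 0x36

prologue: push r0 → mem[0xdc]=0x36, sp=0xdc
prologue: push r2 → mem[0xdb]=0xde, sp=0xdb
body[0] add  r2, r4, r1 → r2=0x7e
body[1] add  r2, r0, r0 → r2=0x6c
body[2] xor  r3, r4, r3 → r3=0x36
body[3] mov  r0, #0x5c → r0=0x5c
epilogue: pop r2=0xde, sp=0xdc
epilogue: pop r0=0x36, sp=0xdd
r3 is caller-saved → body value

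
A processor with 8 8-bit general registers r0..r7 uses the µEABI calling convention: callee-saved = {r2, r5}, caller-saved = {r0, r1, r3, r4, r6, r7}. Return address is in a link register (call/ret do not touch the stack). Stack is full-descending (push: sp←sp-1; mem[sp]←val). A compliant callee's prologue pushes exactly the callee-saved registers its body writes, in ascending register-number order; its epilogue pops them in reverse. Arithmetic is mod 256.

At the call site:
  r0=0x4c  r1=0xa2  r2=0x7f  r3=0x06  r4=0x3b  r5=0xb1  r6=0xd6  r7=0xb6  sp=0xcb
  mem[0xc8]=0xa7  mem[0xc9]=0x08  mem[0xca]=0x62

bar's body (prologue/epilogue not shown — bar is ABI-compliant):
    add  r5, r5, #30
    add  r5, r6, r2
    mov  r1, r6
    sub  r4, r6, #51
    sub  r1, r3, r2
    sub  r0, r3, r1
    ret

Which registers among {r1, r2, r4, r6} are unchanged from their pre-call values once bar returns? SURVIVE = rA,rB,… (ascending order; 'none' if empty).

SURVIVE = r2,r6

prologue: push r5 -> mem[0xca]=0xb1, sp=0xca
body[0] add  r5, r5, #30 -> r5=0xcf
body[1] add  r5, r6, r2 -> r5=0x55
body[2] mov  r1, r6 -> r1=0xd6
body[3] sub  r4, r6, #51 -> r4=0xa3
body[4] sub  r1, r3, r2 -> r1=0x87
body[5] sub  r0, r3, r1 -> r0=0x7f
epilogue: pop r5=0xb1, sp=0xcb
r1: caller-saved, written=True
r2: callee-saved, written=False
r4: caller-saved, written=True
r6: caller-saved, written=False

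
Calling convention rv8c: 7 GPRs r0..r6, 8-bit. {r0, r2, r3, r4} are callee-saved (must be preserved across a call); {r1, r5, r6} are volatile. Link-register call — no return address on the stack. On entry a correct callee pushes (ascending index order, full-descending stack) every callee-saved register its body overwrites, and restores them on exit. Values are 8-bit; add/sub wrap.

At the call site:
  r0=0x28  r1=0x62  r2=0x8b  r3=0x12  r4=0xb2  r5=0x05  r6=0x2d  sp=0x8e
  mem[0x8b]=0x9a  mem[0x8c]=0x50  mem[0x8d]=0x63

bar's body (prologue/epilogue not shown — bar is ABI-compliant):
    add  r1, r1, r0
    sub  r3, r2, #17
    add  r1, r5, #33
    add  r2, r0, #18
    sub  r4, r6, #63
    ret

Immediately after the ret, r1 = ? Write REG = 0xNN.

prologue: push r2 → mem[0x8d]=0x8b, sp=0x8d
prologue: push r3 → mem[0x8c]=0x12, sp=0x8c
prologue: push r4 → mem[0x8b]=0xb2, sp=0x8b
body[0] add  r1, r1, r0 → r1=0x8a
body[1] sub  r3, r2, #17 → r3=0x7a
body[2] add  r1, r5, #33 → r1=0x26
body[3] add  r2, r0, #18 → r2=0x3a
body[4] sub  r4, r6, #63 → r4=0xee
epilogue: pop r4=0xb2, sp=0x8c
epilogue: pop r3=0x12, sp=0x8d
epilogue: pop r2=0x8b, sp=0x8e
r1 is caller-saved → body value

REG = 0x26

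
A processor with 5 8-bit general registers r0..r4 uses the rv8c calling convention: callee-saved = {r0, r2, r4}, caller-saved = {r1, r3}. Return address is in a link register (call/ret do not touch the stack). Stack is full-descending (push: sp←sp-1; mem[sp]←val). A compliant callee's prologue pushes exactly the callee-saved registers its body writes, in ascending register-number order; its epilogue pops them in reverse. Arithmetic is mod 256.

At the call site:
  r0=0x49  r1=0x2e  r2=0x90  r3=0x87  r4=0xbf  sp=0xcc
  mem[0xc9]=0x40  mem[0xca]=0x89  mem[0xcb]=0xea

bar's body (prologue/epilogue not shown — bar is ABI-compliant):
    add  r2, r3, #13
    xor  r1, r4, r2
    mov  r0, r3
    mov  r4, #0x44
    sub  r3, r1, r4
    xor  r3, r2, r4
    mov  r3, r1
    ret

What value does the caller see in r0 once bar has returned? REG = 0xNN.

prologue: push r0 -> mem[0xcb]=0x49, sp=0xcb
prologue: push r2 -> mem[0xca]=0x90, sp=0xca
prologue: push r4 -> mem[0xc9]=0xbf, sp=0xc9
body[0] add  r2, r3, #13 -> r2=0x94
body[1] xor  r1, r4, r2 -> r1=0x2b
body[2] mov  r0, r3 -> r0=0x87
body[3] mov  r4, #0x44 -> r4=0x44
body[4] sub  r3, r1, r4 -> r3=0xe7
body[5] xor  r3, r2, r4 -> r3=0xd0
body[6] mov  r3, r1 -> r3=0x2b
epilogue: pop r4=0xbf, sp=0xca
epilogue: pop r2=0x90, sp=0xcb
epilogue: pop r0=0x49, sp=0xcc
r0 is callee-saved -> restored

REG = 0x49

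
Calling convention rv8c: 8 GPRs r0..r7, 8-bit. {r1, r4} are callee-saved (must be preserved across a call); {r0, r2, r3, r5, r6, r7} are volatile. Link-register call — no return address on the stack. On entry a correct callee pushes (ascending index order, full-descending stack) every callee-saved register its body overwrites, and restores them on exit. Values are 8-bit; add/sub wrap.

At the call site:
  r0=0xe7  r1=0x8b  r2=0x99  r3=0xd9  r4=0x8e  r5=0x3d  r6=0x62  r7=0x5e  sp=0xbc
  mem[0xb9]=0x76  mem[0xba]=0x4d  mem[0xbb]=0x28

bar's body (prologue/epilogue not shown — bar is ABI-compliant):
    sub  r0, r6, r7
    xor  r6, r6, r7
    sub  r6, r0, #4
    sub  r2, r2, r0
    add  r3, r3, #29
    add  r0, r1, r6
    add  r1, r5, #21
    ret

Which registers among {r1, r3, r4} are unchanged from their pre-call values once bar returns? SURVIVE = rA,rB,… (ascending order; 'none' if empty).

prologue: push r1 → mem[0xbb]=0x8b, sp=0xbb
body[0] sub  r0, r6, r7 → r0=0x04
body[1] xor  r6, r6, r7 → r6=0x3c
body[2] sub  r6, r0, #4 → r6=0x00
body[3] sub  r2, r2, r0 → r2=0x95
body[4] add  r3, r3, #29 → r3=0xf6
body[5] add  r0, r1, r6 → r0=0x8b
body[6] add  r1, r5, #21 → r1=0x52
epilogue: pop r1=0x8b, sp=0xbc
r1: callee-saved, written=True
r3: caller-saved, written=True
r4: callee-saved, written=False

SURVIVE = r1,r4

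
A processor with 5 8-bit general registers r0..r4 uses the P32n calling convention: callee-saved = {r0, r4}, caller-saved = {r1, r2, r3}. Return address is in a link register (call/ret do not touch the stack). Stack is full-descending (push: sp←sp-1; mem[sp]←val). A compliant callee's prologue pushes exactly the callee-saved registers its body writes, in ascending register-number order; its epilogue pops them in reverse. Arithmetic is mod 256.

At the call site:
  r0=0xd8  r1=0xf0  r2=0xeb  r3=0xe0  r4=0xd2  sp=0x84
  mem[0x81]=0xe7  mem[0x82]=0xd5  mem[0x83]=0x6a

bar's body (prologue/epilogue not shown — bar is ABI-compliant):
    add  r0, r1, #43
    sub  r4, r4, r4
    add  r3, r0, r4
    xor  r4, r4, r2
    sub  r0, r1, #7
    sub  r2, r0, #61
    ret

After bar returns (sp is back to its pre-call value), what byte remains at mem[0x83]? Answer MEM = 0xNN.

MEM = 0xd8

prologue: push r0 → mem[0x83]=0xd8, sp=0x83
prologue: push r4 → mem[0x82]=0xd2, sp=0x82
body[0] add  r0, r1, #43 → r0=0x1b
body[1] sub  r4, r4, r4 → r4=0x00
body[2] add  r3, r0, r4 → r3=0x1b
body[3] xor  r4, r4, r2 → r4=0xeb
body[4] sub  r0, r1, #7 → r0=0xe9
body[5] sub  r2, r0, #61 → r2=0xac
epilogue: pop r4=0xd2, sp=0x83
epilogue: pop r0=0xd8, sp=0x84
prologue pushed ['r0', 'r4'] at ['0x83', '0x82']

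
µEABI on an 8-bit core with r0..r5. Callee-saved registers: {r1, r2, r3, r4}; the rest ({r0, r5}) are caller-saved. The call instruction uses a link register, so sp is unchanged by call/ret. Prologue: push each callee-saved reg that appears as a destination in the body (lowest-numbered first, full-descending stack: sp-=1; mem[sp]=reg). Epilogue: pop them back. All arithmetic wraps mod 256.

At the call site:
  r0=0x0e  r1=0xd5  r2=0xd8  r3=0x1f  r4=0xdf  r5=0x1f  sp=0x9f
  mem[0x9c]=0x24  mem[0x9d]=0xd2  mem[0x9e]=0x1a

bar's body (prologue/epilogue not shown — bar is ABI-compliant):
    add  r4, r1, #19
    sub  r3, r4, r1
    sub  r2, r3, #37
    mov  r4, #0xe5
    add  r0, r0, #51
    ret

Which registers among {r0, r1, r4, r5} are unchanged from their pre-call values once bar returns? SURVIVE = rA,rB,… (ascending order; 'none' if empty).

prologue: push r2 → mem[0x9e]=0xd8, sp=0x9e
prologue: push r3 → mem[0x9d]=0x1f, sp=0x9d
prologue: push r4 → mem[0x9c]=0xdf, sp=0x9c
body[0] add  r4, r1, #19 → r4=0xe8
body[1] sub  r3, r4, r1 → r3=0x13
body[2] sub  r2, r3, #37 → r2=0xee
body[3] mov  r4, #0xe5 → r4=0xe5
body[4] add  r0, r0, #51 → r0=0x41
epilogue: pop r4=0xdf, sp=0x9d
epilogue: pop r3=0x1f, sp=0x9e
epilogue: pop r2=0xd8, sp=0x9f
r0: caller-saved, written=True
r1: callee-saved, written=False
r4: callee-saved, written=True
r5: caller-saved, written=False

SURVIVE = r1,r4,r5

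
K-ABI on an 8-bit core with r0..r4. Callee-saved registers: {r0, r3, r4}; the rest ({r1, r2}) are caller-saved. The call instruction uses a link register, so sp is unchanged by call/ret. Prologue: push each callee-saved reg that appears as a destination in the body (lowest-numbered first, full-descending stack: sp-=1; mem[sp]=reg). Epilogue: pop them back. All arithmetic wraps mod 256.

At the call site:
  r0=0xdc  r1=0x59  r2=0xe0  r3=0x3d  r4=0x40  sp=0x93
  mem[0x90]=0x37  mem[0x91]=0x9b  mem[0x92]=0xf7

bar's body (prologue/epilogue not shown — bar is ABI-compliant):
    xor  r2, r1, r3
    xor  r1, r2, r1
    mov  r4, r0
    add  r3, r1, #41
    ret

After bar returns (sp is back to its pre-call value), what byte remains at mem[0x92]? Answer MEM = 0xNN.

prologue: push r3 -> mem[0x92]=0x3d, sp=0x92
prologue: push r4 -> mem[0x91]=0x40, sp=0x91
body[0] xor  r2, r1, r3 -> r2=0x64
body[1] xor  r1, r2, r1 -> r1=0x3d
body[2] mov  r4, r0 -> r4=0xdc
body[3] add  r3, r1, #41 -> r3=0x66
epilogue: pop r4=0x40, sp=0x92
epilogue: pop r3=0x3d, sp=0x93
prologue pushed ['r3', 'r4'] at ['0x92', '0x91']

MEM = 0x3d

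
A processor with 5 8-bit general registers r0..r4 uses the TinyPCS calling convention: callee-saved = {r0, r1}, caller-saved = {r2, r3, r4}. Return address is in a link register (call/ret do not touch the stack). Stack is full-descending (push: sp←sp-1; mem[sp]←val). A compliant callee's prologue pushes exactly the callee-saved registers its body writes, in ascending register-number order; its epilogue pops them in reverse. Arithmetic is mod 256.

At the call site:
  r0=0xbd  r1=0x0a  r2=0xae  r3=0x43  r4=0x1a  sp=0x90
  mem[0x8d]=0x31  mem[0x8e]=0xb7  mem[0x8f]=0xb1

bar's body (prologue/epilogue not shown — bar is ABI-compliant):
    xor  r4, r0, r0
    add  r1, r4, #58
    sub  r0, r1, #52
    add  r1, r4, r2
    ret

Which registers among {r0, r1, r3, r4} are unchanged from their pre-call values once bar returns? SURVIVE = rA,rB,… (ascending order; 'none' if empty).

SURVIVE = r0,r1,r3

prologue: push r0 -> mem[0x8f]=0xbd, sp=0x8f
prologue: push r1 -> mem[0x8e]=0x0a, sp=0x8e
body[0] xor  r4, r0, r0 -> r4=0x00
body[1] add  r1, r4, #58 -> r1=0x3a
body[2] sub  r0, r1, #52 -> r0=0x06
body[3] add  r1, r4, r2 -> r1=0xae
epilogue: pop r1=0x0a, sp=0x8f
epilogue: pop r0=0xbd, sp=0x90
r0: callee-saved, written=True
r1: callee-saved, written=True
r3: caller-saved, written=False
r4: caller-saved, written=True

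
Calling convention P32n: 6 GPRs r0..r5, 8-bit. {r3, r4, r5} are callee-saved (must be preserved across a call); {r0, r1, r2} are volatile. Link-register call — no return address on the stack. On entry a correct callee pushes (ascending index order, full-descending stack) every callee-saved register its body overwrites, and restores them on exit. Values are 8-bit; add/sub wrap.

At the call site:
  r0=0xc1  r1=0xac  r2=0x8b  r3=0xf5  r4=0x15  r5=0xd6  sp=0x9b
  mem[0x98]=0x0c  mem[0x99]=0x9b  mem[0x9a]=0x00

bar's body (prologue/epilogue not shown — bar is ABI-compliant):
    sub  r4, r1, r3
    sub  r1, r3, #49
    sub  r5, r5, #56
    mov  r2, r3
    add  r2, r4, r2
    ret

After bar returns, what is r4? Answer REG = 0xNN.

prologue: push r4 → mem[0x9a]=0x15, sp=0x9a
prologue: push r5 → mem[0x99]=0xd6, sp=0x99
body[0] sub  r4, r1, r3 → r4=0xb7
body[1] sub  r1, r3, #49 → r1=0xc4
body[2] sub  r5, r5, #56 → r5=0x9e
body[3] mov  r2, r3 → r2=0xf5
body[4] add  r2, r4, r2 → r2=0xac
epilogue: pop r5=0xd6, sp=0x9a
epilogue: pop r4=0x15, sp=0x9b
r4 is callee-saved → restored

REG = 0x15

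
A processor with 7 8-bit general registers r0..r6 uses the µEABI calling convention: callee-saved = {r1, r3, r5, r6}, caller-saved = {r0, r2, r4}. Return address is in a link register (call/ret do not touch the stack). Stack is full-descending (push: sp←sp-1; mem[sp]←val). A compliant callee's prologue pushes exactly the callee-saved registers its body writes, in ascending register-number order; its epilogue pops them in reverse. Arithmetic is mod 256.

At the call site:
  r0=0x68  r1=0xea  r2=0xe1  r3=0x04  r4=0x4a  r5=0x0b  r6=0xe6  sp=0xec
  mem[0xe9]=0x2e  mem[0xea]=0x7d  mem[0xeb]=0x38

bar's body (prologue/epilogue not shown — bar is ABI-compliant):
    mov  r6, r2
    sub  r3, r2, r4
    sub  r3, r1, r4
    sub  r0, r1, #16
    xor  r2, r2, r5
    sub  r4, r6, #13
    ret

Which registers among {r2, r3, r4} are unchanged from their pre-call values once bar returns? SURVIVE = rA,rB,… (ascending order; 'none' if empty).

SURVIVE = r3

prologue: push r3 -> mem[0xeb]=0x04, sp=0xeb
prologue: push r6 -> mem[0xea]=0xe6, sp=0xea
body[0] mov  r6, r2 -> r6=0xe1
body[1] sub  r3, r2, r4 -> r3=0x97
body[2] sub  r3, r1, r4 -> r3=0xa0
body[3] sub  r0, r1, #16 -> r0=0xda
body[4] xor  r2, r2, r5 -> r2=0xea
body[5] sub  r4, r6, #13 -> r4=0xd4
epilogue: pop r6=0xe6, sp=0xeb
epilogue: pop r3=0x04, sp=0xec
r2: caller-saved, written=True
r3: callee-saved, written=True
r4: caller-saved, written=True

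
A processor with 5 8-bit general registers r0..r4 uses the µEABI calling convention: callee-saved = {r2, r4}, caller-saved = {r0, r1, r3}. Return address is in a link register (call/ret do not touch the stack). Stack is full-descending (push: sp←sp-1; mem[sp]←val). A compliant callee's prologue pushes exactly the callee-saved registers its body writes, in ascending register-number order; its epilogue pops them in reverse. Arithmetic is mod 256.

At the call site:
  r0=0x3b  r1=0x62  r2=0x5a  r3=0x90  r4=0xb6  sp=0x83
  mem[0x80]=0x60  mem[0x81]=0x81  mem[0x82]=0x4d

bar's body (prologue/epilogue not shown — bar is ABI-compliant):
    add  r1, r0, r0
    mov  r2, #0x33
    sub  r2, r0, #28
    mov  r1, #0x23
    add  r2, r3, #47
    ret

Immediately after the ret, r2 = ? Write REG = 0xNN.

REG = 0x5a

prologue: push r2 → mem[0x82]=0x5a, sp=0x82
body[0] add  r1, r0, r0 → r1=0x76
body[1] mov  r2, #0x33 → r2=0x33
body[2] sub  r2, r0, #28 → r2=0x1f
body[3] mov  r1, #0x23 → r1=0x23
body[4] add  r2, r3, #47 → r2=0xbf
epilogue: pop r2=0x5a, sp=0x83
r2 is callee-saved → restored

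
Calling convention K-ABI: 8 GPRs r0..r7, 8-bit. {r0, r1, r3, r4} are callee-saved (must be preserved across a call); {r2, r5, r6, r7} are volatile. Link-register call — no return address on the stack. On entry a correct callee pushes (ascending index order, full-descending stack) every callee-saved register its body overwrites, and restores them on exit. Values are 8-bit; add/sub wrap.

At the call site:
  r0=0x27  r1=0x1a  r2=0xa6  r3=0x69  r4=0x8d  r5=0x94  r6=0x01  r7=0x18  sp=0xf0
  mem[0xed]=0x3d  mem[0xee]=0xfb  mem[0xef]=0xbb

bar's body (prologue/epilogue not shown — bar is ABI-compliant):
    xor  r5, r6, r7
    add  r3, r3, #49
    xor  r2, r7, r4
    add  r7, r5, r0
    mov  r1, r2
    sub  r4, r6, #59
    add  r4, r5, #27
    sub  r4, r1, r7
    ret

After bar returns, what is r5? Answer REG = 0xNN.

REG = 0x19

prologue: push r1 -> mem[0xef]=0x1a, sp=0xef
prologue: push r3 -> mem[0xee]=0x69, sp=0xee
prologue: push r4 -> mem[0xed]=0x8d, sp=0xed
body[0] xor  r5, r6, r7 -> r5=0x19
body[1] add  r3, r3, #49 -> r3=0x9a
body[2] xor  r2, r7, r4 -> r2=0x95
body[3] add  r7, r5, r0 -> r7=0x40
body[4] mov  r1, r2 -> r1=0x95
body[5] sub  r4, r6, #59 -> r4=0xc6
body[6] add  r4, r5, #27 -> r4=0x34
body[7] sub  r4, r1, r7 -> r4=0x55
epilogue: pop r4=0x8d, sp=0xee
epilogue: pop r3=0x69, sp=0xef
epilogue: pop r1=0x1a, sp=0xf0
r5 is caller-saved -> body value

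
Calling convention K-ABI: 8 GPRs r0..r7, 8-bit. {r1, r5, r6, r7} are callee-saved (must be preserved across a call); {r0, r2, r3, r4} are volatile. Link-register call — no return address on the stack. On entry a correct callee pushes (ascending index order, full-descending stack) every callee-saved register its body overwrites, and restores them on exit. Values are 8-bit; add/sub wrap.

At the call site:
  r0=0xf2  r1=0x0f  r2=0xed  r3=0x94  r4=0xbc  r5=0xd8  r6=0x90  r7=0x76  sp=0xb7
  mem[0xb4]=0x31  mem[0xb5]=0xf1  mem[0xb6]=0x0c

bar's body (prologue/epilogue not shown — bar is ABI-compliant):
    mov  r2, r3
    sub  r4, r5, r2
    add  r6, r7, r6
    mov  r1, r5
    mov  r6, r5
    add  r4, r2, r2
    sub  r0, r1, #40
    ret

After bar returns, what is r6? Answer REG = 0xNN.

prologue: push r1 -> mem[0xb6]=0x0f, sp=0xb6
prologue: push r6 -> mem[0xb5]=0x90, sp=0xb5
body[0] mov  r2, r3 -> r2=0x94
body[1] sub  r4, r5, r2 -> r4=0x44
body[2] add  r6, r7, r6 -> r6=0x06
body[3] mov  r1, r5 -> r1=0xd8
body[4] mov  r6, r5 -> r6=0xd8
body[5] add  r4, r2, r2 -> r4=0x28
body[6] sub  r0, r1, #40 -> r0=0xb0
epilogue: pop r6=0x90, sp=0xb6
epilogue: pop r1=0x0f, sp=0xb7
r6 is callee-saved -> restored

REG = 0x90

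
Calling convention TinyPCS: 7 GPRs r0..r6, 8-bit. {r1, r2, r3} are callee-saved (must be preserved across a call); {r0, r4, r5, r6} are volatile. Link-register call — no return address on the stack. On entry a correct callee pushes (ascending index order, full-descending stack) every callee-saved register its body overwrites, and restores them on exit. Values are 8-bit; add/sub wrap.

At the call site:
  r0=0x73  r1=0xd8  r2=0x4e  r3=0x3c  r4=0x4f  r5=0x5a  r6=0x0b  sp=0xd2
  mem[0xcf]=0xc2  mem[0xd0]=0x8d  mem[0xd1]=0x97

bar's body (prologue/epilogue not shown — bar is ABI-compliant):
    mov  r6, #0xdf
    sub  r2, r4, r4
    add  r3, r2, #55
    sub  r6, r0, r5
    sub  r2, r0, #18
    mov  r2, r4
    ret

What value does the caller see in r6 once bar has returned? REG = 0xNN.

REG = 0x19

prologue: push r2 -> mem[0xd1]=0x4e, sp=0xd1
prologue: push r3 -> mem[0xd0]=0x3c, sp=0xd0
body[0] mov  r6, #0xdf -> r6=0xdf
body[1] sub  r2, r4, r4 -> r2=0x00
body[2] add  r3, r2, #55 -> r3=0x37
body[3] sub  r6, r0, r5 -> r6=0x19
body[4] sub  r2, r0, #18 -> r2=0x61
body[5] mov  r2, r4 -> r2=0x4f
epilogue: pop r3=0x3c, sp=0xd1
epilogue: pop r2=0x4e, sp=0xd2
r6 is caller-saved -> body value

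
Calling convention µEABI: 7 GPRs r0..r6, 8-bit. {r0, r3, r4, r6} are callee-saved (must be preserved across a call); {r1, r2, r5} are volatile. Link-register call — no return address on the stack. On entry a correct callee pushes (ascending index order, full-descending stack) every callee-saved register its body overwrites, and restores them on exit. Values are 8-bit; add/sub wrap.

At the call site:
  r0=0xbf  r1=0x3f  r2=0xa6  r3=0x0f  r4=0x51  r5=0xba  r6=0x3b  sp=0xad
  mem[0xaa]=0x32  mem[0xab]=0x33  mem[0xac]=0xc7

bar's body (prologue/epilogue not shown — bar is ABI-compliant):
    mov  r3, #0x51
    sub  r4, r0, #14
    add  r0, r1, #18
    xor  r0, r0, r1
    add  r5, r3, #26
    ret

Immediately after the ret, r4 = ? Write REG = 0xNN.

REG = 0x51

prologue: push r0 → mem[0xac]=0xbf, sp=0xac
prologue: push r3 → mem[0xab]=0x0f, sp=0xab
prologue: push r4 → mem[0xaa]=0x51, sp=0xaa
body[0] mov  r3, #0x51 → r3=0x51
body[1] sub  r4, r0, #14 → r4=0xb1
body[2] add  r0, r1, #18 → r0=0x51
body[3] xor  r0, r0, r1 → r0=0x6e
body[4] add  r5, r3, #26 → r5=0x6b
epilogue: pop r4=0x51, sp=0xab
epilogue: pop r3=0x0f, sp=0xac
epilogue: pop r0=0xbf, sp=0xad
r4 is callee-saved → restored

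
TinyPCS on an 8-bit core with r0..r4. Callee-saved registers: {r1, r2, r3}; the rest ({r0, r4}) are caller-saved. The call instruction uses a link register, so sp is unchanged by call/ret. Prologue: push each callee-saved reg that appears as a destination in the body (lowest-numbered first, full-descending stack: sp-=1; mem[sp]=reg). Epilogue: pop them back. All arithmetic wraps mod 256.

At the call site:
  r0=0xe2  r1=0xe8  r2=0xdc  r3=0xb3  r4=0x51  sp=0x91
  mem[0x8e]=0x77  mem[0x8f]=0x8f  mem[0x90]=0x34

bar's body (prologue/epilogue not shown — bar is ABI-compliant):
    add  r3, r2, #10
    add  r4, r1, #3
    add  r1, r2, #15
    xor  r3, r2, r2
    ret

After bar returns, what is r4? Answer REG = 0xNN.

REG = 0xeb

prologue: push r1 → mem[0x90]=0xe8, sp=0x90
prologue: push r3 → mem[0x8f]=0xb3, sp=0x8f
body[0] add  r3, r2, #10 → r3=0xe6
body[1] add  r4, r1, #3 → r4=0xeb
body[2] add  r1, r2, #15 → r1=0xeb
body[3] xor  r3, r2, r2 → r3=0x00
epilogue: pop r3=0xb3, sp=0x90
epilogue: pop r1=0xe8, sp=0x91
r4 is caller-saved → body value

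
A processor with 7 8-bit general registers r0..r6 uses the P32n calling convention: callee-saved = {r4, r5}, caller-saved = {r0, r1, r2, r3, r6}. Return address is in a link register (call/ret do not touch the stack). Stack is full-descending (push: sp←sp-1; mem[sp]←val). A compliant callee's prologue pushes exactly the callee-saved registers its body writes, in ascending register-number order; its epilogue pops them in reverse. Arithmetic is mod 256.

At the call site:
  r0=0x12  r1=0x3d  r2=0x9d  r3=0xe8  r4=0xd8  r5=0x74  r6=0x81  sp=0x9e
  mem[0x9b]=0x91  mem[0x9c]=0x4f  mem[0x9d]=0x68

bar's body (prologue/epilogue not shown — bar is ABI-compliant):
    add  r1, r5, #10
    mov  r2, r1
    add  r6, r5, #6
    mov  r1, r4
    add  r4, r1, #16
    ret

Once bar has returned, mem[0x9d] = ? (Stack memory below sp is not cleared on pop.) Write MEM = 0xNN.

MEM = 0xd8

prologue: push r4 → mem[0x9d]=0xd8, sp=0x9d
body[0] add  r1, r5, #10 → r1=0x7e
body[1] mov  r2, r1 → r2=0x7e
body[2] add  r6, r5, #6 → r6=0x7a
body[3] mov  r1, r4 → r1=0xd8
body[4] add  r4, r1, #16 → r4=0xe8
epilogue: pop r4=0xd8, sp=0x9e
prologue pushed ['r4'] at ['0x9d']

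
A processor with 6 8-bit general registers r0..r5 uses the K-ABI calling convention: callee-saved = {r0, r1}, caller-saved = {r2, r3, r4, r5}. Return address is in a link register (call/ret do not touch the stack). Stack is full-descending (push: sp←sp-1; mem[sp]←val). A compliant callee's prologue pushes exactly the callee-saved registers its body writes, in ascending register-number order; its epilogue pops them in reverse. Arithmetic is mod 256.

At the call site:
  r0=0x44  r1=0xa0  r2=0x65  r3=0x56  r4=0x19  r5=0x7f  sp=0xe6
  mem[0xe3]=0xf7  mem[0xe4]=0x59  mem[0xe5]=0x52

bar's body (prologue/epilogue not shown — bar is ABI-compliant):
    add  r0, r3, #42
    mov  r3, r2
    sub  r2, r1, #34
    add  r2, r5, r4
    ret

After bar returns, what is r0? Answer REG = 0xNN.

prologue: push r0 -> mem[0xe5]=0x44, sp=0xe5
body[0] add  r0, r3, #42 -> r0=0x80
body[1] mov  r3, r2 -> r3=0x65
body[2] sub  r2, r1, #34 -> r2=0x7e
body[3] add  r2, r5, r4 -> r2=0x98
epilogue: pop r0=0x44, sp=0xe6
r0 is callee-saved -> restored

REG = 0x44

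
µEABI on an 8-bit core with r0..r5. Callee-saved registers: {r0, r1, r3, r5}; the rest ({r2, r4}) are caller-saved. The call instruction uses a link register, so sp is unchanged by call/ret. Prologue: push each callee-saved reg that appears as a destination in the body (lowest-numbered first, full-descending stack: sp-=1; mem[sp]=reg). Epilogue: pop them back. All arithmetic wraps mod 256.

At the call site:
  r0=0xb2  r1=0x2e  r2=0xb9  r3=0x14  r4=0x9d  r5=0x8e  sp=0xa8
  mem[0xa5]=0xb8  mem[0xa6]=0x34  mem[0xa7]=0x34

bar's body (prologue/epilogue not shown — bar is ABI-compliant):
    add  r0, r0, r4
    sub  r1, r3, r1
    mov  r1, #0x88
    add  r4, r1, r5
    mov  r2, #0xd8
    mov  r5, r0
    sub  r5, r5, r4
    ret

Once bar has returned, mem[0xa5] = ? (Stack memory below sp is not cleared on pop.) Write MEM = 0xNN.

MEM = 0x8e

prologue: push r0 → mem[0xa7]=0xb2, sp=0xa7
prologue: push r1 → mem[0xa6]=0x2e, sp=0xa6
prologue: push r5 → mem[0xa5]=0x8e, sp=0xa5
body[0] add  r0, r0, r4 → r0=0x4f
body[1] sub  r1, r3, r1 → r1=0xe6
body[2] mov  r1, #0x88 → r1=0x88
body[3] add  r4, r1, r5 → r4=0x16
body[4] mov  r2, #0xd8 → r2=0xd8
body[5] mov  r5, r0 → r5=0x4f
body[6] sub  r5, r5, r4 → r5=0x39
epilogue: pop r5=0x8e, sp=0xa6
epilogue: pop r1=0x2e, sp=0xa7
epilogue: pop r0=0xb2, sp=0xa8
prologue pushed ['r0', 'r1', 'r5'] at ['0xa7', '0xa6', '0xa5']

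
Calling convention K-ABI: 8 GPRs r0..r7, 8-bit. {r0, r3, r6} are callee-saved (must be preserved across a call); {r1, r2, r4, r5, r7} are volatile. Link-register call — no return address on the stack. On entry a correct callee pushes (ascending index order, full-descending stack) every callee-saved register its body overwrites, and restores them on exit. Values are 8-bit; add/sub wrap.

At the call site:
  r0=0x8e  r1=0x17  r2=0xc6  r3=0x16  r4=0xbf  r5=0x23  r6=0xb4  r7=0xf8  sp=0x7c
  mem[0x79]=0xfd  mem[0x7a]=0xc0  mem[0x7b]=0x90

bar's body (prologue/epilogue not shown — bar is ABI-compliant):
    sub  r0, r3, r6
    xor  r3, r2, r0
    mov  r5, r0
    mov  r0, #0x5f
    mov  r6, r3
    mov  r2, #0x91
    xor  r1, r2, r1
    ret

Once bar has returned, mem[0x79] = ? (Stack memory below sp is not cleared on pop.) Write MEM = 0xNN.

prologue: push r0 → mem[0x7b]=0x8e, sp=0x7b
prologue: push r3 → mem[0x7a]=0x16, sp=0x7a
prologue: push r6 → mem[0x79]=0xb4, sp=0x79
body[0] sub  r0, r3, r6 → r0=0x62
body[1] xor  r3, r2, r0 → r3=0xa4
body[2] mov  r5, r0 → r5=0x62
body[3] mov  r0, #0x5f → r0=0x5f
body[4] mov  r6, r3 → r6=0xa4
body[5] mov  r2, #0x91 → r2=0x91
body[6] xor  r1, r2, r1 → r1=0x86
epilogue: pop r6=0xb4, sp=0x7a
epilogue: pop r3=0x16, sp=0x7b
epilogue: pop r0=0x8e, sp=0x7c
prologue pushed ['r0', 'r3', 'r6'] at ['0x7b', '0x7a', '0x79']

MEM = 0xb4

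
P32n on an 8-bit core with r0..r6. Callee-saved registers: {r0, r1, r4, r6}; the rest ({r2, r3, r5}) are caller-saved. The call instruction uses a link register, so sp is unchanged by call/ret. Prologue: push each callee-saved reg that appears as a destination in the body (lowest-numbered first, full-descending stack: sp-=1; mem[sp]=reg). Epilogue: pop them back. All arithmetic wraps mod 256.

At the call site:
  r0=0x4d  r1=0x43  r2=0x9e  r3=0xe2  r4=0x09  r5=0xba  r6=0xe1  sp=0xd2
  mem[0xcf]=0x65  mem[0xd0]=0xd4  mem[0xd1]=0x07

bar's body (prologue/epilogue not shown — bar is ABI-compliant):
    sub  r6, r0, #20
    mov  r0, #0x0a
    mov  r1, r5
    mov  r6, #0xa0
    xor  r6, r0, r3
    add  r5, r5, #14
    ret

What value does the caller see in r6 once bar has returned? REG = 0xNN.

REG = 0xe1

prologue: push r0 -> mem[0xd1]=0x4d, sp=0xd1
prologue: push r1 -> mem[0xd0]=0x43, sp=0xd0
prologue: push r6 -> mem[0xcf]=0xe1, sp=0xcf
body[0] sub  r6, r0, #20 -> r6=0x39
body[1] mov  r0, #0x0a -> r0=0x0a
body[2] mov  r1, r5 -> r1=0xba
body[3] mov  r6, #0xa0 -> r6=0xa0
body[4] xor  r6, r0, r3 -> r6=0xe8
body[5] add  r5, r5, #14 -> r5=0xc8
epilogue: pop r6=0xe1, sp=0xd0
epilogue: pop r1=0x43, sp=0xd1
epilogue: pop r0=0x4d, sp=0xd2
r6 is callee-saved -> restored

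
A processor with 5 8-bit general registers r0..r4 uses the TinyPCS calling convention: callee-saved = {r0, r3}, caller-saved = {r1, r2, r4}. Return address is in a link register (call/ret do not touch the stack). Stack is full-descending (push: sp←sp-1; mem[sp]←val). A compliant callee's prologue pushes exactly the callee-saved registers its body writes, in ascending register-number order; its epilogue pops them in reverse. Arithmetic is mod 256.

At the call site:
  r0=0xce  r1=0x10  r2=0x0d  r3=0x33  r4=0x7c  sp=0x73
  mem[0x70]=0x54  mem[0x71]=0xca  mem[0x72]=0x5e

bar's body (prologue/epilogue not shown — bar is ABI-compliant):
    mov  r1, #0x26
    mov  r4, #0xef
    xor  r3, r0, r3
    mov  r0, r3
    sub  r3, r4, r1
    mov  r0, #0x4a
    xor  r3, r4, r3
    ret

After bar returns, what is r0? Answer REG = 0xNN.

prologue: push r0 → mem[0x72]=0xce, sp=0x72
prologue: push r3 → mem[0x71]=0x33, sp=0x71
body[0] mov  r1, #0x26 → r1=0x26
body[1] mov  r4, #0xef → r4=0xef
body[2] xor  r3, r0, r3 → r3=0xfd
body[3] mov  r0, r3 → r0=0xfd
body[4] sub  r3, r4, r1 → r3=0xc9
body[5] mov  r0, #0x4a → r0=0x4a
body[6] xor  r3, r4, r3 → r3=0x26
epilogue: pop r3=0x33, sp=0x72
epilogue: pop r0=0xce, sp=0x73
r0 is callee-saved → restored

REG = 0xce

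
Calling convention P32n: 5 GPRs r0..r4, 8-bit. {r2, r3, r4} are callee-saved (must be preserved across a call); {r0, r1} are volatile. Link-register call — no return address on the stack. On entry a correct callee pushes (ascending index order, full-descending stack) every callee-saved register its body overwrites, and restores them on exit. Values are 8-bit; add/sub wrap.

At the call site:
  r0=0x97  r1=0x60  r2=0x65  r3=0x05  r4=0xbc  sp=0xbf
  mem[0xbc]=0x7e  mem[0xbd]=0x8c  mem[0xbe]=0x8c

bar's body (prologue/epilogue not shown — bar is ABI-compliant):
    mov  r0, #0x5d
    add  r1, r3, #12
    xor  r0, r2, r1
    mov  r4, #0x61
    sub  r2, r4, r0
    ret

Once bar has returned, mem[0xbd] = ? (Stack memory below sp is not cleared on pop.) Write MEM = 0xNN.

MEM = 0xbc

prologue: push r2 → mem[0xbe]=0x65, sp=0xbe
prologue: push r4 → mem[0xbd]=0xbc, sp=0xbd
body[0] mov  r0, #0x5d → r0=0x5d
body[1] add  r1, r3, #12 → r1=0x11
body[2] xor  r0, r2, r1 → r0=0x74
body[3] mov  r4, #0x61 → r4=0x61
body[4] sub  r2, r4, r0 → r2=0xed
epilogue: pop r4=0xbc, sp=0xbe
epilogue: pop r2=0x65, sp=0xbf
prologue pushed ['r2', 'r4'] at ['0xbe', '0xbd']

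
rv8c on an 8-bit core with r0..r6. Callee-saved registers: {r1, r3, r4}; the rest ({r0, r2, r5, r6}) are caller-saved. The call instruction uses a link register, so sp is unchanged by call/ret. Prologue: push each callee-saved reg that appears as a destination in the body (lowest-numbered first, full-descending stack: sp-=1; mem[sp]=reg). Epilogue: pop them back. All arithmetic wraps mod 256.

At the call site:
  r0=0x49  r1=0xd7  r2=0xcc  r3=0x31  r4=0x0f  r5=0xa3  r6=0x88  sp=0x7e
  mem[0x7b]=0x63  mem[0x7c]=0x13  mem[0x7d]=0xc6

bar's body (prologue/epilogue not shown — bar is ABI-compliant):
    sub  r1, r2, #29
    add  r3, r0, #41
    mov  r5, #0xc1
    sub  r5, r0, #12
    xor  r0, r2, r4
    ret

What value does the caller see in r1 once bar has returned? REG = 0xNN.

REG = 0xd7

prologue: push r1 → mem[0x7d]=0xd7, sp=0x7d
prologue: push r3 → mem[0x7c]=0x31, sp=0x7c
body[0] sub  r1, r2, #29 → r1=0xaf
body[1] add  r3, r0, #41 → r3=0x72
body[2] mov  r5, #0xc1 → r5=0xc1
body[3] sub  r5, r0, #12 → r5=0x3d
body[4] xor  r0, r2, r4 → r0=0xc3
epilogue: pop r3=0x31, sp=0x7d
epilogue: pop r1=0xd7, sp=0x7e
r1 is callee-saved → restored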